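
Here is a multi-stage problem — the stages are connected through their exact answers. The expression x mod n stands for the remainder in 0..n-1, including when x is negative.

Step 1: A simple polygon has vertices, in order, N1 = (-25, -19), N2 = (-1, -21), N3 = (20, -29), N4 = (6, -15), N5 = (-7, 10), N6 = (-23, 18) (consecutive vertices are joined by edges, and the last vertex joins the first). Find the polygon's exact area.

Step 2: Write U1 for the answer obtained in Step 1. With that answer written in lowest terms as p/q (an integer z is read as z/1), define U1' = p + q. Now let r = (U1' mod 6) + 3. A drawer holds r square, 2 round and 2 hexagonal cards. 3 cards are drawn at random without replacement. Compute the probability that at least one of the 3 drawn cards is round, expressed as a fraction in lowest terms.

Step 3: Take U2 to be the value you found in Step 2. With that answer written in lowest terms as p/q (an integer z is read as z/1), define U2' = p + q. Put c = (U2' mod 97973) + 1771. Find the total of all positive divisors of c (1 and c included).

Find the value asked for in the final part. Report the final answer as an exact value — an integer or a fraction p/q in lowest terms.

Step 1: cross terms: (-25*-21 - -1*-19)=506, (-1*-29 - 20*-21)=449, (20*-15 - 6*-29)=-126, (6*10 - -7*-15)=-45, (-7*18 - -23*10)=104, (-23*-19 - -25*18)=887; twice the area = |1775| = 1775; area = 1775/2; answer 1775/2
Step 2: U1 = 1775/2; threaded value p + q = 1777; r = 4; total draws C(8,3) = 56; complement C(6,3) = 20; favorable 56 - 20 = 36; P = 9/14; answer 9/14
Step 3: U2 = 9/14; threaded value p + q = 23; c = 1794; 1794 = 2 * 3 * 13 * 23; sigma = (1 + 2) * (1 + 3) * (1 + 13) * (1 + 23) = 3 * 4 * 14 * 24 = 4032; answer 4032

4032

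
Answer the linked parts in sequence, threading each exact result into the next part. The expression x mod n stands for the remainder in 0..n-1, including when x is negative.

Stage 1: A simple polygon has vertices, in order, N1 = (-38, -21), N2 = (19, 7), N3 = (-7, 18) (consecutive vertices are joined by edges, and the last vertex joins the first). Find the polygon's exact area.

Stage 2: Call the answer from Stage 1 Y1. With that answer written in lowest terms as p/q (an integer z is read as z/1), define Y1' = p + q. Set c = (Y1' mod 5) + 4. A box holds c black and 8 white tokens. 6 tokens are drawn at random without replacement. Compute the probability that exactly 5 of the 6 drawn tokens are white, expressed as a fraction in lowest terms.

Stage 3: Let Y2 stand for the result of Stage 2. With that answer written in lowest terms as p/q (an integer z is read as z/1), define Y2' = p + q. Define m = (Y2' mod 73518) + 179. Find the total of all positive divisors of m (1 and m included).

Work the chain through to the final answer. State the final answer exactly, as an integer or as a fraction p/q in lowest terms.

549

Stage 1: cross terms: (-38*7 - 19*-21)=133, (19*18 - -7*7)=391, (-7*-21 - -38*18)=831; twice the area = |1355| = 1355; area = 1355/2; answer 1355/2
Stage 2: Y1 = 1355/2; threaded value p + q = 1357; c = 6; total draws C(14,6) = 3003; favorable C(8,5)*C(6,1) = 336; P = 16/143; answer 16/143
Stage 3: Y2 = 16/143; threaded value p + q = 159; m = 338; 338 = 2 * 13^2; sigma = (1 + 2) * (1 + 13 + 169) = 3 * 183 = 549; answer 549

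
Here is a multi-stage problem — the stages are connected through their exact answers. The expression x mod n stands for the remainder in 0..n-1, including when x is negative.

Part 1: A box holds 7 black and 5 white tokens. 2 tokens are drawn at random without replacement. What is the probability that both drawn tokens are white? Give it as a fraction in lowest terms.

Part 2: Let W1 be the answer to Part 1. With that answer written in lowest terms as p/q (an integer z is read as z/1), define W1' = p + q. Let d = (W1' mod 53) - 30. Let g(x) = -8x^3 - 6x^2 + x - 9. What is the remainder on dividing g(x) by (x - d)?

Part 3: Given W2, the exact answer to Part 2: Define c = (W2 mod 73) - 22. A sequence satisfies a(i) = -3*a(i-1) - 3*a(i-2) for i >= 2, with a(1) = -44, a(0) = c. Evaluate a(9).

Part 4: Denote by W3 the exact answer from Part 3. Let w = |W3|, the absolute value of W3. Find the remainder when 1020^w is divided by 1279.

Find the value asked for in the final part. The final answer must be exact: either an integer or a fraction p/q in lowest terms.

219

Part 1: total draws C(12,2) = 66; favorable C(5,2) = 10; P = 5/33; answer 5/33
Part 2: W1 = 5/33; threaded value p + q = 38; d = 8; remainder = value at the root: -8*(8)^3 - 6*(8)^2 + 1*(8)^1 - 9 = (-4096) + (-384) + (8) + (-9) = -4481; answer -4481
Part 3: W2 = -4481; c = 23; a(2) = -3*(-44) - 3*(23) = 63; iterating: a(2)=63, a(3)=-57, a(4)=-18, a(5)=225, a(6)=-621, a(7)=1188, a(8)=-1701, a(9)=1539; answer 1539
Part 4: W3 = 1539; w = 1539; squarings mod 1279: 1020^1=1020, 1020^2=573, 1020^4=905, 1020^8=465, 1020^16=74, 1020^32=360, 1020^64=421, 1020^128=739, 1020^256=1267, 1020^512=144, 1020^1024=272; 1020^1539 = 1020^1 * 1020^2 * 1020^512 * 1020^1024 = 219 (mod 1279); answer 219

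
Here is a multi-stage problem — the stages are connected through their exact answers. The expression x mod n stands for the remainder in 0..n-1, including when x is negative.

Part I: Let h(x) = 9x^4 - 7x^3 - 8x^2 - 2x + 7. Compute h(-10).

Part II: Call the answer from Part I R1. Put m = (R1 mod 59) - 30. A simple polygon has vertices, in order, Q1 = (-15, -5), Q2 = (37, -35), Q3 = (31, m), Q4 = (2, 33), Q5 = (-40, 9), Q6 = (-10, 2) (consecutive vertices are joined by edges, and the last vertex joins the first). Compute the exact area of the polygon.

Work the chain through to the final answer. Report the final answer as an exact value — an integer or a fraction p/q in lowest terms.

5191/2

Part I: 9*(-10)^4 - 7*(-10)^3 - 8*(-10)^2 - 2*(-10)^1 + 7 = (90000) + (7000) + (-800) + (20) + (7) = 96227; answer 96227
Part II: R1 = 96227; m = 27; cross terms: (-15*-35 - 37*-5)=710, (37*27 - 31*-35)=2084, (31*33 - 2*27)=969, (2*9 - -40*33)=1338, (-40*2 - -10*9)=10, (-10*-5 - -15*2)=80; twice the area = |5191| = 5191; area = 5191/2; answer 5191/2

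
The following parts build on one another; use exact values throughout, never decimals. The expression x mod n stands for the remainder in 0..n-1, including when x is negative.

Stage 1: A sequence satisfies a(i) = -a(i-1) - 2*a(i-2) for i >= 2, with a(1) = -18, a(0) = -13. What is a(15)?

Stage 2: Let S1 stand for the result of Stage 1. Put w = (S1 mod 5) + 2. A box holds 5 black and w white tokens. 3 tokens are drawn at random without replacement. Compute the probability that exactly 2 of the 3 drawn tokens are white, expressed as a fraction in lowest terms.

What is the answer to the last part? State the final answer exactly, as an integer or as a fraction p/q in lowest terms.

5/12

Stage 1: a(2) = -1*(-18) - 2*(-13) = 44; iterating: a(2)=44, a(3)=-8, a(4)=-80, a(5)=96, a(6)=64, a(7)=-256, a(8)=128, a(9)=384, a(10)=-640, a(11)=-128, a(12)=1408, a(13)=-1152, a(14)=-1664, a(15)=3968; answer 3968
Stage 2: S1 = 3968; w = 5; total draws C(10,3) = 120; favorable C(5,2)*C(5,1) = 50; P = 5/12; answer 5/12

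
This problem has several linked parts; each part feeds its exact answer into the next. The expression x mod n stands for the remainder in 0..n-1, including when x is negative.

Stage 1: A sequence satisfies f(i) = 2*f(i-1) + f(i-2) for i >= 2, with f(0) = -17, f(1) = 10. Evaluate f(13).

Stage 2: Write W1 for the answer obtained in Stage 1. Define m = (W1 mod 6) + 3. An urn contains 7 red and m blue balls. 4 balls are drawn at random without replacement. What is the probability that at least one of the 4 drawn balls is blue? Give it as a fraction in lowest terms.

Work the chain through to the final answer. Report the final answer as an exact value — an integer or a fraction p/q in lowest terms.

Stage 1: f(2) = 2*(10) + 1*(-17) = 3; iterating: f(2)=3, f(3)=16, f(4)=35, f(5)=86, f(6)=207, f(7)=500, f(8)=1207, f(9)=2914, f(10)=7035, f(11)=16984, f(12)=41003, f(13)=98990; answer 98990
Stage 2: W1 = 98990; m = 5; total draws C(12,4) = 495; complement C(7,4) = 35; favorable 495 - 35 = 460; P = 92/99; answer 92/99

92/99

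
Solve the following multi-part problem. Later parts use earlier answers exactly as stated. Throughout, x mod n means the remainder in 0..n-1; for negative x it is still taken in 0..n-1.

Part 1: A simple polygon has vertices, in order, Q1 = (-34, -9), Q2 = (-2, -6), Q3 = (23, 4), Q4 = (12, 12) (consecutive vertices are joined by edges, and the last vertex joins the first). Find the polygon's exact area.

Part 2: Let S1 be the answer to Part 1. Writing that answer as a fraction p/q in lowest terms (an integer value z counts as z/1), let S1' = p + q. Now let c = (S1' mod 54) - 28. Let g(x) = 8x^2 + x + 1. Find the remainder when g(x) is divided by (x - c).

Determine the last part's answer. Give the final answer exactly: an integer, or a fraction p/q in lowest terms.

Part 1: cross terms: (-34*-6 - -2*-9)=186, (-2*4 - 23*-6)=130, (23*12 - 12*4)=228, (12*-9 - -34*12)=300; twice the area = |844| = 844; area = 422; answer 422
Part 2: S1 = 422; threaded value p + q = 423; c = 17; remainder = value at the root: 8*(17)^2 + 1*(17)^1 + 1 = (2312) + (17) + (1) = 2330; answer 2330

2330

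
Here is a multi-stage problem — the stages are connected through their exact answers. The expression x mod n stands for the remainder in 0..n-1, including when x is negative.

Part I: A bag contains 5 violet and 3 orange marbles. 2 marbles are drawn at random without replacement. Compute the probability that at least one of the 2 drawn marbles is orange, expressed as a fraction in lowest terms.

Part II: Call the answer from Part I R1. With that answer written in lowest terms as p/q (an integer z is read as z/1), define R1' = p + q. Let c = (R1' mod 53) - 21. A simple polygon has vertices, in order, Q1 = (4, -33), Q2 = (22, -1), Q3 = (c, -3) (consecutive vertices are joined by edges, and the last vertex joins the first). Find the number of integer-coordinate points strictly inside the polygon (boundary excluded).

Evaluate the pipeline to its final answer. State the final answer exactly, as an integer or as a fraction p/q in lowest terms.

Part I: total draws C(8,2) = 28; complement C(5,2) = 10; favorable 28 - 10 = 18; P = 9/14; answer 9/14
Part II: R1 = 9/14; threaded value p + q = 23; c = 2; cross terms: (4*-1 - 22*-33)=722, (22*-3 - 2*-1)=-64, (2*-33 - 4*-3)=-54; twice the area = |604| = 604; area = 302; boundary points = 2 + 2 + 2 = 6; strictly interior points = area - boundary/2 + 1 = 300; answer 300

300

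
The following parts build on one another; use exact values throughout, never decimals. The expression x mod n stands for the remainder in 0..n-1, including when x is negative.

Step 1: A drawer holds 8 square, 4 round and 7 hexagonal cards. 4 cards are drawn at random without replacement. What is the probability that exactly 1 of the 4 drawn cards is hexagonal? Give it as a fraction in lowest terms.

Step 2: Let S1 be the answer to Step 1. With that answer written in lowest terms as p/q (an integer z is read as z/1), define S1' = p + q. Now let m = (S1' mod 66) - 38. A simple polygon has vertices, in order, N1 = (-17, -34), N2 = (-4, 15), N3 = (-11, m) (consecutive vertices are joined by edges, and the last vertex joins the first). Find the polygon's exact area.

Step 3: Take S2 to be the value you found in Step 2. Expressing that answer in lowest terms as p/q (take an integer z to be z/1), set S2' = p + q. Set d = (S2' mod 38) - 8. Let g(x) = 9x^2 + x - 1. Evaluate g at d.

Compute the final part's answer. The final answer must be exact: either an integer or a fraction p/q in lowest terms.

Step 1: total draws C(19,4) = 3876; favorable C(7,1)*C(12,3) = 1540; P = 385/969; answer 385/969
Step 2: S1 = 385/969; threaded value p + q = 1354; m = -4; cross terms: (-17*15 - -4*-34)=-391, (-4*-4 - -11*15)=181, (-11*-34 - -17*-4)=306; twice the area = |96| = 96; area = 48; answer 48
Step 3: S2 = 48; threaded value p + q = 49; d = 3; 9*(3)^2 + 1*(3)^1 - 1 = (81) + (3) + (-1) = 83; answer 83

83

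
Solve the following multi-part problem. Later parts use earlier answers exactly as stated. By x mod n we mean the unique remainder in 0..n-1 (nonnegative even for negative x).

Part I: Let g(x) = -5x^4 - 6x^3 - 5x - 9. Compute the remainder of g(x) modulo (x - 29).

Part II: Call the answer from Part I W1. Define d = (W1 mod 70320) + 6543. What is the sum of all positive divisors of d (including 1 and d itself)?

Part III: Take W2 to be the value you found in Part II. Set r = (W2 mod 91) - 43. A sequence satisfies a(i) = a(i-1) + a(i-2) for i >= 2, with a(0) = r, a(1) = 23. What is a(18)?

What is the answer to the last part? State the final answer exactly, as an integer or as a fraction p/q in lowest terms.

104148

Part I: remainder = value at the root: -5*(29)^4 - 6*(29)^3 - 5*(29)^1 - 9 = (-3536405) + (-146334) + (-145) + (-9) = -3682893; answer -3682893
Part II: W1 = -3682893; d = 50610; 50610 = 2 * 3 * 5 * 7 * 241; sigma = (1 + 2) * (1 + 3) * (1 + 5) * (1 + 7) * (1 + 241) = 3 * 4 * 6 * 8 * 242 = 139392; answer 139392
Part III: W2 = 139392; r = 28; a(2) = 1*(23) + 1*(28) = 51; iterating: a(2)=51, a(3)=74, a(4)=125, a(5)=199, a(6)=324, a(7)=523, a(8)=847, a(9)=1370, a(10)=2217, a(11)=3587, a(12)=5804, a(13)=9391, a(14)=15195, a(15)=24586, a(16)=39781, a(17)=64367, a(18)=104148; answer 104148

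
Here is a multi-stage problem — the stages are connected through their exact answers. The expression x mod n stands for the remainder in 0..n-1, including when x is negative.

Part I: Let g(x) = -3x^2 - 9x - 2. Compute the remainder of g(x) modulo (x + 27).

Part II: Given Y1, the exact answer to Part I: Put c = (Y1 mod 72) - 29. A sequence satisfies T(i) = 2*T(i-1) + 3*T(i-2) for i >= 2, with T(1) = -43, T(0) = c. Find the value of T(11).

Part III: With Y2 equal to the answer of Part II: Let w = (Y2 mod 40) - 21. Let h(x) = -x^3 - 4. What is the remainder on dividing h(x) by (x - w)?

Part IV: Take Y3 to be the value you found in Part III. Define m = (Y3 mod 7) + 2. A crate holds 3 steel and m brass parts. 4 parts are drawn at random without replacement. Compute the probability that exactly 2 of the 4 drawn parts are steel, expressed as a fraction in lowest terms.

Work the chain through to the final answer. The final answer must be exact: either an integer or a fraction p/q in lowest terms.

18/35

Part I: remainder = value at the root: -3*(-27)^2 - 9*(-27)^1 - 2 = (-2187) + (243) + (-2) = -1946; answer -1946
Part II: Y1 = -1946; c = 41; T(2) = 2*(-43) + 3*(41) = 37; iterating: T(2)=37, T(3)=-55, T(4)=1, T(5)=-163, T(6)=-323, T(7)=-1135, T(8)=-3239, T(9)=-9883, T(10)=-29483, T(11)=-88615; answer -88615
Part III: Y2 = -88615; w = 4; remainder = value at the root: -1*(4)^3 - 4 = (-64) + (-4) = -68; answer -68
Part IV: Y3 = -68; m = 4; total draws C(7,4) = 35; favorable C(3,2)*C(4,2) = 18; P = 18/35; answer 18/35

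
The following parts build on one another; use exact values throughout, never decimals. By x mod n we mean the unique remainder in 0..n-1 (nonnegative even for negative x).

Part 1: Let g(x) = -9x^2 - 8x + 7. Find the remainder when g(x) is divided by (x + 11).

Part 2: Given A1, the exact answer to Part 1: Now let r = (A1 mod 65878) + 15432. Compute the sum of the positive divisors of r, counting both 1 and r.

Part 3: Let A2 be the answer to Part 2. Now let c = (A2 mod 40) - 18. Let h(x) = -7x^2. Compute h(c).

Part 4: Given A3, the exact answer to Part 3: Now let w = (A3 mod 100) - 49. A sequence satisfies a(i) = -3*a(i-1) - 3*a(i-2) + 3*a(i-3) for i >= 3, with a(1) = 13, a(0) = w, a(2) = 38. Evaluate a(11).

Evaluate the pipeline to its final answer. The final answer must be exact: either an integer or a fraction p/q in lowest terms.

Part 1: remainder = value at the root: -9*(-11)^2 - 8*(-11)^1 + 7 = (-1089) + (88) + (7) = -994; answer -994
Part 2: A1 = -994; r = 80316; 80316 = 2^2 * 3^2 * 23 * 97; sigma = (1 + 2 + 4) * (1 + 3 + 9) * (1 + 23) * (1 + 97) = 7 * 13 * 24 * 98 = 214032; answer 214032
Part 3: A2 = 214032; c = 14; -7*(14)^2 = (-1372) = -1372; answer -1372
Part 4: A3 = -1372; w = -21; a(3) = -3*(38) - 3*(13) + 3*(-21) = -216; iterating: a(3)=-216, a(4)=573, a(5)=-957, a(6)=504, a(7)=3078, a(8)=-13617, a(9)=33129, a(10)=-49302, a(11)=7668; answer 7668

7668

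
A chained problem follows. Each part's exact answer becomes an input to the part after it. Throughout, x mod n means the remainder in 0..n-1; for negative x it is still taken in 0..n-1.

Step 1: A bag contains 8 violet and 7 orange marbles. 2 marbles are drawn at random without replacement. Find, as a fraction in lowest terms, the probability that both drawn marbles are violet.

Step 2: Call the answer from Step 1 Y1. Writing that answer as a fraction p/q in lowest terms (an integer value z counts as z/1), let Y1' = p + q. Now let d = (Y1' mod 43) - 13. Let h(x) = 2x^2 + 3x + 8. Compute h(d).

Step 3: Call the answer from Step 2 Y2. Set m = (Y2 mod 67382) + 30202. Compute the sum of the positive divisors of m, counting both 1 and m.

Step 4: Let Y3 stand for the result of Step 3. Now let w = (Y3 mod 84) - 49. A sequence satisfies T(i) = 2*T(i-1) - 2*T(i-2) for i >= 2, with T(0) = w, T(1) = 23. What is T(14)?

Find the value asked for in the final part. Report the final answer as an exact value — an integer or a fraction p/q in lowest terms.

Step 1: total draws C(15,2) = 105; favorable C(8,2) = 28; P = 4/15; answer 4/15
Step 2: Y1 = 4/15; threaded value p + q = 19; d = 6; 2*(6)^2 + 3*(6)^1 + 8 = (72) + (18) + (8) = 98; answer 98
Step 3: Y2 = 98; m = 30300; 30300 = 2^2 * 3 * 5^2 * 101; sigma = (1 + 2 + 4) * (1 + 3) * (1 + 5 + 25) * (1 + 101) = 7 * 4 * 31 * 102 = 88536; answer 88536
Step 4: Y3 = 88536; w = -49; T(2) = 2*(23) - 2*(-49) = 144; iterating: T(2)=144, T(3)=242, T(4)=196, T(5)=-92, T(6)=-576, T(7)=-968, T(8)=-784, T(9)=368, T(10)=2304, T(11)=3872, T(12)=3136, T(13)=-1472, T(14)=-9216; answer -9216

-9216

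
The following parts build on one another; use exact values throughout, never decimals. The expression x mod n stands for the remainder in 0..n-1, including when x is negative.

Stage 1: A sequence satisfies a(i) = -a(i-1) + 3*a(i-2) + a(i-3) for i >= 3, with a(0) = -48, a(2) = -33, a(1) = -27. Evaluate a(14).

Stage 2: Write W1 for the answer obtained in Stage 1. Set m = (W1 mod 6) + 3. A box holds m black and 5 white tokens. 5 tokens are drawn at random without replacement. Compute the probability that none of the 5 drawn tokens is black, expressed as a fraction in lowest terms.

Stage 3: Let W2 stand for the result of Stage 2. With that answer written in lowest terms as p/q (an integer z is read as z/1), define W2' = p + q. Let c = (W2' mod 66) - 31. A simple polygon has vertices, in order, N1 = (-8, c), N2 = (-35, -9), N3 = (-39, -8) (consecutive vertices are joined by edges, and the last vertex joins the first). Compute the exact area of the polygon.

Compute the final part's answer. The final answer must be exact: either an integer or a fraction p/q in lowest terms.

Stage 1: a(3) = -1*(-33) + 3*(-27) + 1*(-48) = -96; iterating: a(3)=-96, a(4)=-30, a(5)=-291, a(6)=105, a(7)=-1008, a(8)=1032, a(9)=-3951, a(10)=6039, a(11)=-16860, a(12)=31026, a(13)=-75567, a(14)=151785; answer 151785
Stage 2: W1 = 151785; m = 6; total draws C(11,5) = 462; favorable C(5,5) = 1; P = 1/462; answer 1/462
Stage 3: W2 = 1/462; threaded value p + q = 463; c = -30; cross terms: (-8*-9 - -35*-30)=-978, (-35*-8 - -39*-9)=-71, (-39*-30 - -8*-8)=1106; twice the area = |57| = 57; area = 57/2; answer 57/2

57/2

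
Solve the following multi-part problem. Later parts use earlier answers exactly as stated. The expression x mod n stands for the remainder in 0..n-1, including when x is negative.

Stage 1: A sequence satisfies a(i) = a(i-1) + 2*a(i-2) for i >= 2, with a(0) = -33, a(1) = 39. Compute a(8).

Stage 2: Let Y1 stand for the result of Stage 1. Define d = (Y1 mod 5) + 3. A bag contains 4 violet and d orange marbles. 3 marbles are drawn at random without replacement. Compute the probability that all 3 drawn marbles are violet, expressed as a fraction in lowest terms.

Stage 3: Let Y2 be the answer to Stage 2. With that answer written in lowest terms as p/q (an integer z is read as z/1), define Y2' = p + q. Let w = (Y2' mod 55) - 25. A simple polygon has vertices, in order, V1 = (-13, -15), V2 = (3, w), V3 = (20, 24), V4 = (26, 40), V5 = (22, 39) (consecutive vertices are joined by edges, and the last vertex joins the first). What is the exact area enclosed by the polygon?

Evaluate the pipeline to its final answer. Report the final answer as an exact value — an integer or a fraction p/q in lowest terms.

703/2

Stage 1: a(2) = 1*(39) + 2*(-33) = -27; iterating: a(2)=-27, a(3)=51, a(4)=-3, a(5)=99, a(6)=93, a(7)=291, a(8)=477; answer 477
Stage 2: Y1 = 477; d = 5; total draws C(9,3) = 84; favorable C(4,3) = 4; P = 1/21; answer 1/21
Stage 3: Y2 = 1/21; threaded value p + q = 22; w = -3; cross terms: (-13*-3 - 3*-15)=84, (3*24 - 20*-3)=132, (20*40 - 26*24)=176, (26*39 - 22*40)=134, (22*-15 - -13*39)=177; twice the area = |703| = 703; area = 703/2; answer 703/2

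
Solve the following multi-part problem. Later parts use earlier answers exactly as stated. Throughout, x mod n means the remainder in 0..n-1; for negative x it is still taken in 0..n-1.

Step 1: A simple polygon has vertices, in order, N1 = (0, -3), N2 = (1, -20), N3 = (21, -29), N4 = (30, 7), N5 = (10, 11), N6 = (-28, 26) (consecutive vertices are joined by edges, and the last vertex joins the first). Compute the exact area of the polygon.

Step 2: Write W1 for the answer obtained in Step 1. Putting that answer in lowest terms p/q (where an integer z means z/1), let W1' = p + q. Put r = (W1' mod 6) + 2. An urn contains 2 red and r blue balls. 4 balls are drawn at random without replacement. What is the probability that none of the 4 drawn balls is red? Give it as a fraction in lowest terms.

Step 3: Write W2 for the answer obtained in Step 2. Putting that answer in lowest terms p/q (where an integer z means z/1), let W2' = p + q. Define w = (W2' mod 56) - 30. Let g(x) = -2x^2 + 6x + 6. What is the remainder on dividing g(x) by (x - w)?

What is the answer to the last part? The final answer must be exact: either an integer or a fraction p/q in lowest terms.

Step 1: cross terms: (0*-20 - 1*-3)=3, (1*-29 - 21*-20)=391, (21*7 - 30*-29)=1017, (30*11 - 10*7)=260, (10*26 - -28*11)=568, (-28*-3 - 0*26)=84; twice the area = |2323| = 2323; area = 2323/2; answer 2323/2
Step 2: W1 = 2323/2; threaded value p + q = 2325; r = 5; total draws C(7,4) = 35; favorable C(5,4) = 5; P = 1/7; answer 1/7
Step 3: W2 = 1/7; threaded value p + q = 8; w = -22; remainder = value at the root: -2*(-22)^2 + 6*(-22)^1 + 6 = (-968) + (-132) + (6) = -1094; answer -1094

-1094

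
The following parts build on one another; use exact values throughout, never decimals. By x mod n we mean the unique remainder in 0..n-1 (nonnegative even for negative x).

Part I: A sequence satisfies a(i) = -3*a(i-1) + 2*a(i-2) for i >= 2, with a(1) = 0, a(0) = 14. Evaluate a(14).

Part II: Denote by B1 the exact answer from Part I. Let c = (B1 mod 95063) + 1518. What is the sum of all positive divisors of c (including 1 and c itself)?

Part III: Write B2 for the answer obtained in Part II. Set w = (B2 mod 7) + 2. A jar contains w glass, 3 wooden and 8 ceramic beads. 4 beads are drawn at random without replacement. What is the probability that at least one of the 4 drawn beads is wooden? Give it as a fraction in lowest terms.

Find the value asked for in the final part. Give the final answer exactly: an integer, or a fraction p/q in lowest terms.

101/143

Part I: a(2) = -3*(0) + 2*(14) = 28; iterating: a(2)=28, a(3)=-84, a(4)=308, a(5)=-1092, a(6)=3892, a(7)=-13860, a(8)=49364, a(9)=-175812, a(10)=626164, a(11)=-2230116, a(12)=7942676, a(13)=-28288260, a(14)=100750132; answer 100750132
Part II: B1 = 100750132; c = 79933; 79933 = 7 * 19 * 601; sigma = (1 + 7) * (1 + 19) * (1 + 601) = 8 * 20 * 602 = 96320; answer 96320
Part III: B2 = 96320; w = 2; total draws C(13,4) = 715; complement C(10,4) = 210; favorable 715 - 210 = 505; P = 101/143; answer 101/143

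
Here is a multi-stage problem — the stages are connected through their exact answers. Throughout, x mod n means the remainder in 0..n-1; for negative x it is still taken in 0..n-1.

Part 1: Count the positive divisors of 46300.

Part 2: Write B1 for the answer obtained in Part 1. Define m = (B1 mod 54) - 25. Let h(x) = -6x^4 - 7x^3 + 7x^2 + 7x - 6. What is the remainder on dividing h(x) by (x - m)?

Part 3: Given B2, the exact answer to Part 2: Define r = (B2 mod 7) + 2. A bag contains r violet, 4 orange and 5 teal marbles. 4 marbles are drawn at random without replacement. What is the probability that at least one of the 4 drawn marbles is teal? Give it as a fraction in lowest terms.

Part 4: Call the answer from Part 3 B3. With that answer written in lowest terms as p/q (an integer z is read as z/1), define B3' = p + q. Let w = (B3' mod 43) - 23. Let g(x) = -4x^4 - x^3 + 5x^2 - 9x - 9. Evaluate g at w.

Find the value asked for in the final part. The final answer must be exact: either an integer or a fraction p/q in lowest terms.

-853

Part 1: 46300 = 2^2 * 5^2 * 463; number of divisors = (2+1) * (2+1) * (1+1) = 18; answer 18
Part 2: B1 = 18; m = -7; remainder = value at the root: -6*(-7)^4 - 7*(-7)^3 + 7*(-7)^2 + 7*(-7)^1 - 6 = (-14406) + (2401) + (343) + (-49) + (-6) = -11717; answer -11717
Part 3: B2 = -11717; r = 3; total draws C(12,4) = 495; complement C(7,4) = 35; favorable 495 - 35 = 460; P = 92/99; answer 92/99
Part 4: B3 = 92/99; threaded value p + q = 191; w = -4; -4*(-4)^4 - 1*(-4)^3 + 5*(-4)^2 - 9*(-4)^1 - 9 = (-1024) + (64) + (80) + (36) + (-9) = -853; answer -853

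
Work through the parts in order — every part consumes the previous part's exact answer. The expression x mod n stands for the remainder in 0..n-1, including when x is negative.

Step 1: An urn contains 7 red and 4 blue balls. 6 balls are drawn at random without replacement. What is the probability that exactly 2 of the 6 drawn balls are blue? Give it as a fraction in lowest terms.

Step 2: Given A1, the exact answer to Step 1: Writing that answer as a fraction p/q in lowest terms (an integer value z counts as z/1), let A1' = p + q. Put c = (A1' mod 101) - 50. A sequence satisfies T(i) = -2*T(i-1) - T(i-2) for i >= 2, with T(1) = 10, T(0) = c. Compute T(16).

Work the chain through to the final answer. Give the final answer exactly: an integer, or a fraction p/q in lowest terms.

350

Step 1: total draws C(11,6) = 462; favorable C(4,2)*C(7,4) = 210; P = 5/11; answer 5/11
Step 2: A1 = 5/11; threaded value p + q = 16; c = -34; T(2) = -2*(10) - 1*(-34) = 14; iterating: T(2)=14, T(3)=-38, T(4)=62, T(5)=-86, T(6)=110, T(7)=-134, T(8)=158, T(9)=-182, T(10)=206, T(11)=-230, T(12)=254, T(13)=-278, T(14)=302, T(15)=-326, T(16)=350; answer 350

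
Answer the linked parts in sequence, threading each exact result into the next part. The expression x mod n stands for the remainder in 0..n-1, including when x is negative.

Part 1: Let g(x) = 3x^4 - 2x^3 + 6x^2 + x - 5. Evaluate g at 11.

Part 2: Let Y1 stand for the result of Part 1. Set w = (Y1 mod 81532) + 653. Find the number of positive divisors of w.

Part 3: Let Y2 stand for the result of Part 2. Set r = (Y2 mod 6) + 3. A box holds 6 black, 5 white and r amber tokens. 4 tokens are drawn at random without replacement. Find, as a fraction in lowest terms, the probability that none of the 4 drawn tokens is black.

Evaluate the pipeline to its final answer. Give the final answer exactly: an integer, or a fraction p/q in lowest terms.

Part 1: 3*(11)^4 - 2*(11)^3 + 6*(11)^2 + 1*(11)^1 - 5 = (43923) + (-2662) + (726) + (11) + (-5) = 41993; answer 41993
Part 2: Y1 = 41993; w = 42646; 42646 = 2 * 21323; number of divisors = (1+1) * (1+1) = 4; answer 4
Part 3: Y2 = 4; r = 7; total draws C(18,4) = 3060; favorable C(12,4) = 495; P = 11/68; answer 11/68

11/68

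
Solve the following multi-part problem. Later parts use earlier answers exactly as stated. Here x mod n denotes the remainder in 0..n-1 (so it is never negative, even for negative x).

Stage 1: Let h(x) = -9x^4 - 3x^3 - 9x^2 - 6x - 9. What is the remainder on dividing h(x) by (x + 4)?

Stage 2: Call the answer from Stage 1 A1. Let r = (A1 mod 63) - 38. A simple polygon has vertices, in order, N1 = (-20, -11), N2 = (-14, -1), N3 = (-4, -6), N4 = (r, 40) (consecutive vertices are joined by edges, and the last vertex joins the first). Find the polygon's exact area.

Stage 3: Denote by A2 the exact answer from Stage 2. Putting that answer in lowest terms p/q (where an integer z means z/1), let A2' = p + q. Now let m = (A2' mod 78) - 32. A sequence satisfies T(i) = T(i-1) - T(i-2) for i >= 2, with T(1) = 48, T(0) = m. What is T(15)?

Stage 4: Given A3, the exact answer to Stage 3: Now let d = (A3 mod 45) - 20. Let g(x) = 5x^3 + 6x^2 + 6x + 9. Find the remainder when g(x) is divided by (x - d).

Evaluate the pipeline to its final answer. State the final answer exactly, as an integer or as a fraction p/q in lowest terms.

-1454

Stage 1: remainder = value at the root: -9*(-4)^4 - 3*(-4)^3 - 9*(-4)^2 - 6*(-4)^1 - 9 = (-2304) + (192) + (-144) + (24) + (-9) = -2241; answer -2241
Stage 2: A1 = -2241; r = -11; cross terms: (-20*-1 - -14*-11)=-134, (-14*-6 - -4*-1)=80, (-4*40 - -11*-6)=-226, (-11*-11 - -20*40)=921; twice the area = |641| = 641; area = 641/2; answer 641/2
Stage 3: A2 = 641/2; threaded value p + q = 643; m = -13; T(2) = 1*(48) - 1*(-13) = 61; iterating: T(2)=61, T(3)=13, T(4)=-48, T(5)=-61, T(6)=-13, T(7)=48, T(8)=61, T(9)=13, T(10)=-48, T(11)=-61, T(12)=-13, T(13)=48, T(14)=61, T(15)=13; answer 13
Stage 4: A3 = 13; d = -7; remainder = value at the root: 5*(-7)^3 + 6*(-7)^2 + 6*(-7)^1 + 9 = (-1715) + (294) + (-42) + (9) = -1454; answer -1454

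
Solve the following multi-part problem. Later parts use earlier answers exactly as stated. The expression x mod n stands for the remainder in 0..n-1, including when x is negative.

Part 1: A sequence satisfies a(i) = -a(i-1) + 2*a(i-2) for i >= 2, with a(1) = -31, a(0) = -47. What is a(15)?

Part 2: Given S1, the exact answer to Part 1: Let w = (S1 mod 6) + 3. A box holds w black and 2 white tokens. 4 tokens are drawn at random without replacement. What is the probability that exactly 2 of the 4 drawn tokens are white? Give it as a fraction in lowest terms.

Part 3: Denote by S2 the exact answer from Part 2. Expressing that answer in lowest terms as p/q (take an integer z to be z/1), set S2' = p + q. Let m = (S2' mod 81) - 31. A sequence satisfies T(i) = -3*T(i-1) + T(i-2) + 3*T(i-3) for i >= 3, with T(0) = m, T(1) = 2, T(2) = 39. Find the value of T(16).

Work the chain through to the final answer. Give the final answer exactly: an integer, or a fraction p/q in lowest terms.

Part 1: a(2) = -1*(-31) + 2*(-47) = -63; iterating: a(2)=-63, a(3)=1, a(4)=-127, a(5)=129, a(6)=-383, a(7)=641, a(8)=-1407, a(9)=2689, a(10)=-5503, a(11)=10881, a(12)=-21887, a(13)=43649, a(14)=-87423, a(15)=174721; answer 174721
Part 2: S1 = 174721; w = 4; total draws C(6,4) = 15; favorable C(2,2)*C(4,2) = 6; P = 2/5; answer 2/5
Part 3: S2 = 2/5; threaded value p + q = 7; m = -24; T(3) = -3*(39) + 1*(2) + 3*(-24) = -187; iterating: T(3)=-187, T(4)=606, T(5)=-1888, T(6)=5709, T(7)=-17197, T(8)=51636, T(9)=-154978, T(10)=464979, T(11)=-1395007, T(12)=4185066, T(13)=-12555268, T(14)=37665849, T(15)=-112997617, T(16)=338992896; answer 338992896

338992896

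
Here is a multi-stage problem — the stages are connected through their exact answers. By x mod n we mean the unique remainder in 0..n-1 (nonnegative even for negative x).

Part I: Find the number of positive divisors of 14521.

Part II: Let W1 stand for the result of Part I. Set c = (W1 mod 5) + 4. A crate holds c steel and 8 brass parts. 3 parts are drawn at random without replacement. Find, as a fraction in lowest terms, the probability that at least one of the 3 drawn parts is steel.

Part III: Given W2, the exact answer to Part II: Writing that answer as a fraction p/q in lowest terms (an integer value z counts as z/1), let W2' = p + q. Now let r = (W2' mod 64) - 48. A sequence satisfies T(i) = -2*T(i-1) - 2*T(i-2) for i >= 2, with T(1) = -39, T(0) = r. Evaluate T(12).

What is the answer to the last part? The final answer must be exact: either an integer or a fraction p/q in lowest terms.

1856

Part I: 14521 = 13 * 1117; number of divisors = (1+1) * (1+1) = 4; answer 4
Part II: W1 = 4; c = 8; total draws C(16,3) = 560; complement C(8,3) = 56; favorable 560 - 56 = 504; P = 9/10; answer 9/10
Part III: W2 = 9/10; threaded value p + q = 19; r = -29; T(2) = -2*(-39) - 2*(-29) = 136; iterating: T(2)=136, T(3)=-194, T(4)=116, T(5)=156, T(6)=-544, T(7)=776, T(8)=-464, T(9)=-624, T(10)=2176, T(11)=-3104, T(12)=1856; answer 1856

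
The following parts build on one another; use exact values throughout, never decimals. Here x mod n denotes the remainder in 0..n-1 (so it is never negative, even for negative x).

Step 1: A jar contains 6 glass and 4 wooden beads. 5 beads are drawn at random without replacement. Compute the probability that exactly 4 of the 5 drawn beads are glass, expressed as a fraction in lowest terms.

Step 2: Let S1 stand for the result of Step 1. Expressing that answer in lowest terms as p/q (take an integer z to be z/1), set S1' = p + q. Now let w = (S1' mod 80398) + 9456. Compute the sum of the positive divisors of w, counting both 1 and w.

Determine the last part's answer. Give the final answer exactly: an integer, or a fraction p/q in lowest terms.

Step 1: total draws C(10,5) = 252; favorable C(6,4)*C(4,1) = 60; P = 5/21; answer 5/21
Step 2: S1 = 5/21; threaded value p + q = 26; w = 9482; 9482 = 2 * 11 * 431; sigma = (1 + 2) * (1 + 11) * (1 + 431) = 3 * 12 * 432 = 15552; answer 15552

15552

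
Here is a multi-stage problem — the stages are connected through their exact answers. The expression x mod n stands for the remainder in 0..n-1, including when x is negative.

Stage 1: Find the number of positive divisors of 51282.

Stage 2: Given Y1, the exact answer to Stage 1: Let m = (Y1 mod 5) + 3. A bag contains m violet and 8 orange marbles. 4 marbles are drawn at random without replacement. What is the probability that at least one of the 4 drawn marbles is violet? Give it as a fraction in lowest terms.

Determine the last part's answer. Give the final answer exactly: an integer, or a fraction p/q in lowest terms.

133/143

Stage 1: 51282 = 2 * 3^2 * 7 * 11 * 37; number of divisors = (1+1) * (2+1) * (1+1) * (1+1) * (1+1) = 48; answer 48
Stage 2: Y1 = 48; m = 6; total draws C(14,4) = 1001; complement C(8,4) = 70; favorable 1001 - 70 = 931; P = 133/143; answer 133/143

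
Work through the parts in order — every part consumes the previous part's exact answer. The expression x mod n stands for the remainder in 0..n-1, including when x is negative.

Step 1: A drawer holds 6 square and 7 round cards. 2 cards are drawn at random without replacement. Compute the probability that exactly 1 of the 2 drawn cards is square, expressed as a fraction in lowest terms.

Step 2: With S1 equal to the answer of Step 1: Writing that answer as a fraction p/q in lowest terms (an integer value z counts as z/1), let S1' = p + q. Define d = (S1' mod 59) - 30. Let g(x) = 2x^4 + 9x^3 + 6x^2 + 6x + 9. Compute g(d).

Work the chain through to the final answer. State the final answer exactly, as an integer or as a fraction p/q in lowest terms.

11549

Step 1: total draws C(13,2) = 78; favorable C(6,1)*C(7,1) = 42; P = 7/13; answer 7/13
Step 2: S1 = 7/13; threaded value p + q = 20; d = -10; 2*(-10)^4 + 9*(-10)^3 + 6*(-10)^2 + 6*(-10)^1 + 9 = (20000) + (-9000) + (600) + (-60) + (9) = 11549; answer 11549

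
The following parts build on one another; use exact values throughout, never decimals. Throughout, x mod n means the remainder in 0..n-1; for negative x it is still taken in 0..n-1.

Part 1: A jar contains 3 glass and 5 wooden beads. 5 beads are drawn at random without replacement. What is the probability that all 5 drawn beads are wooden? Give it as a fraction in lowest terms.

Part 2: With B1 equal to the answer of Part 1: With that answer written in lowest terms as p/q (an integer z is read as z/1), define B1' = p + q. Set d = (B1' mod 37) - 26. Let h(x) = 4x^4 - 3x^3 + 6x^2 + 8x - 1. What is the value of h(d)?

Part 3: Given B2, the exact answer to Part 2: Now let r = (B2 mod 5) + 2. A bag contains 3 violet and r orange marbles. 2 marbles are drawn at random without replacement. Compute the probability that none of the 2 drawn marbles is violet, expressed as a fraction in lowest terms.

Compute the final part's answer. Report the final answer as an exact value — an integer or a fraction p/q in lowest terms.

Part 1: total draws C(8,5) = 56; favorable C(5,5) = 1; P = 1/56; answer 1/56
Part 2: B1 = 1/56; threaded value p + q = 57; d = -6; 4*(-6)^4 - 3*(-6)^3 + 6*(-6)^2 + 8*(-6)^1 - 1 = (5184) + (648) + (216) + (-48) + (-1) = 5999; answer 5999
Part 3: B2 = 5999; r = 6; total draws C(9,2) = 36; favorable C(6,2) = 15; P = 5/12; answer 5/12

5/12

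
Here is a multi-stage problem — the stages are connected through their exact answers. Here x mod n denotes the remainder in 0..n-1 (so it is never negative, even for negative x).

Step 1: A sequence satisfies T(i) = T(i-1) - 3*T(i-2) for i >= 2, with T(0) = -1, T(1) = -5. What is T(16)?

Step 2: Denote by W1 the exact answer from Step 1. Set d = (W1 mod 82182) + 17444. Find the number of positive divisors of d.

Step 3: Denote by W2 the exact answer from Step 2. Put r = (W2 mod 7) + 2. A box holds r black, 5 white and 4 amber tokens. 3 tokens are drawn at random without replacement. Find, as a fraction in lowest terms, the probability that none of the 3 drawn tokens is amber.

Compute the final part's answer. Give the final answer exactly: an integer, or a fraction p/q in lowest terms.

Step 1: T(2) = 1*(-5) - 3*(-1) = -2; iterating: T(2)=-2, T(3)=13, T(4)=19, T(5)=-20, T(6)=-77, T(7)=-17, T(8)=214, T(9)=265, T(10)=-377, T(11)=-1172, T(12)=-41, T(13)=3475, T(14)=3598, T(15)=-6827, T(16)=-17621; answer -17621
Step 2: W1 = -17621; d = 82005; 82005 = 3 * 5 * 7 * 11 * 71; number of divisors = (1+1) * (1+1) * (1+1) * (1+1) * (1+1) = 32; answer 32
Step 3: W2 = 32; r = 6; total draws C(15,3) = 455; favorable C(11,3) = 165; P = 33/91; answer 33/91

33/91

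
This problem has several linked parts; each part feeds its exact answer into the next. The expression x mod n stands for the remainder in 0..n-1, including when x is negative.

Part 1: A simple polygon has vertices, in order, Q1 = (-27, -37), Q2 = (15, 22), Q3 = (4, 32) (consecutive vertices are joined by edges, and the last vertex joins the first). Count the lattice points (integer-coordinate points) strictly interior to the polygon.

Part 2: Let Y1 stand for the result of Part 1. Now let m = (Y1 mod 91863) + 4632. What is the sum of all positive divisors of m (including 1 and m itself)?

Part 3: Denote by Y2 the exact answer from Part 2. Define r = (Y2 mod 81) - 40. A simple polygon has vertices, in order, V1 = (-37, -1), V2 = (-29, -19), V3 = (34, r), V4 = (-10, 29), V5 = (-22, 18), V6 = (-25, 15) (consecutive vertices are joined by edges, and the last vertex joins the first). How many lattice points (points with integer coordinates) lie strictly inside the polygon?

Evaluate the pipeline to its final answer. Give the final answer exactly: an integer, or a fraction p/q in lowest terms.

1498

Part 1: cross terms: (-27*22 - 15*-37)=-39, (15*32 - 4*22)=392, (4*-37 - -27*32)=716; twice the area = |1069| = 1069; area = 1069/2; boundary points = 1 + 1 + 1 = 3; strictly interior points = area - boundary/2 + 1 = 534; answer 534
Part 2: Y1 = 534; m = 5166; 5166 = 2 * 3^2 * 7 * 41; sigma = (1 + 2) * (1 + 3 + 9) * (1 + 7) * (1 + 41) = 3 * 13 * 8 * 42 = 13104; answer 13104
Part 3: Y2 = 13104; r = 23; cross terms: (-37*-19 - -29*-1)=674, (-29*23 - 34*-19)=-21, (34*29 - -10*23)=1216, (-10*18 - -22*29)=458, (-22*15 - -25*18)=120, (-25*-1 - -37*15)=580; twice the area = |3027| = 3027; area = 3027/2; boundary points = 2 + 21 + 2 + 1 + 3 + 4 = 33; strictly interior points = area - boundary/2 + 1 = 1498; answer 1498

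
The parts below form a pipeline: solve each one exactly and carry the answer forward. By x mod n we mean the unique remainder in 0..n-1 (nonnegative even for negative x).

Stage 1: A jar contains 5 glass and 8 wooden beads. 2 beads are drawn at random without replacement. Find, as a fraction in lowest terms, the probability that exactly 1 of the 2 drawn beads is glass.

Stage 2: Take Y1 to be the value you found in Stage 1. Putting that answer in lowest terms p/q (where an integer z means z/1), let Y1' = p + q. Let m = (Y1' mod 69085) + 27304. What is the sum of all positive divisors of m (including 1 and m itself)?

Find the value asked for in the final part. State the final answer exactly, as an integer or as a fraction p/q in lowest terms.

41728

Stage 1: total draws C(13,2) = 78; favorable C(5,1)*C(8,1) = 40; P = 20/39; answer 20/39
Stage 2: Y1 = 20/39; threaded value p + q = 59; m = 27363; 27363 = 3 * 7 * 1303; sigma = (1 + 3) * (1 + 7) * (1 + 1303) = 4 * 8 * 1304 = 41728; answer 41728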